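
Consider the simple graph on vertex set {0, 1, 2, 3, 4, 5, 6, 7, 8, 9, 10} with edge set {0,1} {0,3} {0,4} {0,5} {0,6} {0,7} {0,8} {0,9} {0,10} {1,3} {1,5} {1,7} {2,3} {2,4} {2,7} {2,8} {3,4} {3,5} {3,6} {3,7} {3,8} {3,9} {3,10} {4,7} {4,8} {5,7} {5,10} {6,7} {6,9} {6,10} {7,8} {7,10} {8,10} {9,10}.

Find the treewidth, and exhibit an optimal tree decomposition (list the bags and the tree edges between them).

Treewidth 4.
One such decomposition:
Bags: B1 = {0, 3, 7, 8, 10}  B2 = {0, 3, 4, 7, 8}  B3 = {0, 3, 6, 7, 10}  B4 = {0, 3, 5, 7, 10}  B5 = {0, 3, 6, 9, 10}  B6 = {0, 1, 3, 5, 7}  B7 = {2, 3, 4, 7, 8}
Tree: B1–B2, B1–B3, B1–B4, B3–B5, B4–B6, B2–B7

Each bag holds 5 vertices, so the decomposition has width 4, which upper-bounds the treewidth. Conversely, {0, 3, 6, 9, 10} is a clique of size 5, and the vertices of any clique must share a bag in every tree decomposition; so some bag has ≥ 5 vertices and tw(G) ≥ 4. Therefore the treewidth is 4.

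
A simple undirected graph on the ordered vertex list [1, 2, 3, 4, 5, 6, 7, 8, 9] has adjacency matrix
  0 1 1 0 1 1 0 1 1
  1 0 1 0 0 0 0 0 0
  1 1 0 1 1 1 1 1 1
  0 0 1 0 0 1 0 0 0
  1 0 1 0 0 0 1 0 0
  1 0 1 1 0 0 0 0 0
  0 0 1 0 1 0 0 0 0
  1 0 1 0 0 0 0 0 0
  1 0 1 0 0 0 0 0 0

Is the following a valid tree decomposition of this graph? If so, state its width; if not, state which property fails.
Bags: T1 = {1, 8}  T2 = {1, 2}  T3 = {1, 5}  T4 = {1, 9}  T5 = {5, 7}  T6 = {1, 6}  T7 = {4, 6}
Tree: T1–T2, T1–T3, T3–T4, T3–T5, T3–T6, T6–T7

No — vertex 3 appears in no bag.

A tree decomposition must satisfy three properties: every vertex lies in some bag; for every edge, both endpoints lie together in some bag; and for every vertex, the bags containing it form a connected subtree. Here vertex 3 appears in no bag, so the decomposition is invalid.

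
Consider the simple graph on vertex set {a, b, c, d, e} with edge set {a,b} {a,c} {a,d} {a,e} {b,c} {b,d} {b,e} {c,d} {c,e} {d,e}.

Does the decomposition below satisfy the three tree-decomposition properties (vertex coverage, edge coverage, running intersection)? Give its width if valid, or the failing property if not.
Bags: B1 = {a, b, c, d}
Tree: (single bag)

No — vertex e appears in no bag.

A tree decomposition must satisfy three properties: every vertex lies in some bag; for every edge, both endpoints lie together in some bag; and for every vertex, the bags containing it form a connected subtree. Here vertex e appears in no bag, so the decomposition is invalid.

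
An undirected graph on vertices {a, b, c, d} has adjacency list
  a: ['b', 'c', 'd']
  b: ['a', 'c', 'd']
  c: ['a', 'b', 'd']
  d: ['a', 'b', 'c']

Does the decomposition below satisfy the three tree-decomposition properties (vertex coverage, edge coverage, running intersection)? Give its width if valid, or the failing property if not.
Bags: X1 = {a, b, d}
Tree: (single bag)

A tree decomposition must satisfy three properties: every vertex lies in some bag; for every edge, both endpoints lie together in some bag; and for every vertex, the bags containing it form a connected subtree. Here vertex c appears in no bag, so the decomposition is invalid.

No — vertex c appears in no bag.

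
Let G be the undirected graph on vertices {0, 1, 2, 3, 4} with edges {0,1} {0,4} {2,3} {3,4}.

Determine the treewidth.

A width-1 tree decomposition is:
Bags: B1 = {2, 3}  B2 = {3, 4}  B3 = {0, 4}  B4 = {0, 1}
Tree: B1–B2, B2–B3, B3–B4
Every bag has size at most 2, so the width is 2 − 1 = 1 and tw(G) ≤ 1. Any graph with an edge has treewidth ≥ 1, and G has the edge 2–3. Therefore the treewidth is 1.

1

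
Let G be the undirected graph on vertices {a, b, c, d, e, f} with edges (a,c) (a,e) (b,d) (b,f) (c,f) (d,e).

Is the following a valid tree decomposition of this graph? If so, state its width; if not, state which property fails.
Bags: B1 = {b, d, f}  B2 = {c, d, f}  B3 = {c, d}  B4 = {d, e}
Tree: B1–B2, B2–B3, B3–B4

No — vertex a appears in no bag.

A tree decomposition must satisfy three properties: every vertex lies in some bag; for every edge, both endpoints lie together in some bag; and for every vertex, the bags containing it form a connected subtree. Here vertex a appears in no bag, so the decomposition is invalid.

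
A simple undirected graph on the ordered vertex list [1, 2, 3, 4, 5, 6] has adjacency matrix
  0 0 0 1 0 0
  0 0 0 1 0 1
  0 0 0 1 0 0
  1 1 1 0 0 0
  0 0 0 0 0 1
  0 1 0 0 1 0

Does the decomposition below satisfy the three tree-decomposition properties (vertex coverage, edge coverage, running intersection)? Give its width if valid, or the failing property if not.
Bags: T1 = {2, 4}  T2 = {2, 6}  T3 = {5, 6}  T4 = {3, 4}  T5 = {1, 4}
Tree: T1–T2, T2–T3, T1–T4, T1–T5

Yes; width 1.

Checking the three conditions: (i) the bags cover all of {1, 2, 3, 4, 5, 6}; (ii) for each edge, some bag contains both endpoints; (iii) the bags containing any fixed vertex form a subtree. All hold, so the decomposition is valid with width 2 − 1 = 1.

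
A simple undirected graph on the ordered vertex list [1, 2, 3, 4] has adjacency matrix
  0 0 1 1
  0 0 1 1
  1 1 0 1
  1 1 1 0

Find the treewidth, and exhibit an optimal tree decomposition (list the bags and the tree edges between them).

Treewidth 2.
One optimal decomposition is:
Bags: B1 = {1, 3, 4}  B2 = {2, 3, 4}
Tree: B1–B2

Every bag has size at most 3, so the width is 3 − 1 = 2 and tw(G) ≤ 2. For the lower bound, the 3 vertices {1, 3, 4} are pairwise adjacent, and any tree decomposition puts a clique entirely inside one bag — forcing width ≥ 2. Hence tw(G) = 2 exactly.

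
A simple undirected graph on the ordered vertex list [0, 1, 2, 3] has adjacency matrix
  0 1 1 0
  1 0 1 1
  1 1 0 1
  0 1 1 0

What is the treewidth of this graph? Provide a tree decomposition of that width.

Treewidth 2.
One optimal decomposition is:
Bags: B1 = {0, 1, 2}  B2 = {1, 2, 3}
Tree: B1–B2

Every bag has size at most 3, so the width is 3 − 1 = 2 and tw(G) ≤ 2. Conversely, {0, 1, 2} is a clique of size 3, and the vertices of any clique must share a bag in every tree decomposition; so some bag has ≥ 3 vertices and tw(G) ≥ 2. Therefore the treewidth is 2.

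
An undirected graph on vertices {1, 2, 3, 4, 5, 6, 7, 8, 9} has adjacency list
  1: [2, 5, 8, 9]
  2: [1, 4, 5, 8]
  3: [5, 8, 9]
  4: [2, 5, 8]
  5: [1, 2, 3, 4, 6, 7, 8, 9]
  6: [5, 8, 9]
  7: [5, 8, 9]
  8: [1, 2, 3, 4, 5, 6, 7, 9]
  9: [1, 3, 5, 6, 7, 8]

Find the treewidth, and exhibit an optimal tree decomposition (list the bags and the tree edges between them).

The largest bag has 4 vertices, giving width 3; this decomposition certifies tw(G) ≤ 3. For the lower bound, the 4 vertices {1, 5, 8, 9} are pairwise adjacent, and any tree decomposition puts a clique entirely inside one bag — forcing width ≥ 3. The upper and lower bounds meet at 3, so that is the treewidth.

Treewidth 3.
One such decomposition:
Bags: B1 = {1, 5, 8, 9}  B2 = {1, 2, 5, 8}  B3 = {2, 4, 5, 8}  B4 = {5, 7, 8, 9}  B5 = {5, 6, 8, 9}  B6 = {3, 5, 8, 9}
Tree: B1–B2, B2–B3, B1–B4, B1–B5, B5–B6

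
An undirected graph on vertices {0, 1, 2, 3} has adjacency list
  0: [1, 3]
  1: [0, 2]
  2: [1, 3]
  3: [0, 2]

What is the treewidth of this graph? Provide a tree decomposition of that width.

Treewidth 2.
Bags: B1 = {0, 1, 2}  B2 = {0, 2, 3}
Tree: B1–B2

Each bag holds 3 vertices, so the decomposition has width 2, which upper-bounds the treewidth. For the lower bound, G contains the cycle 0–1–2–3–0, so G is not a forest; only forests have treewidth ≤ 1, hence tw(G) ≥ 2. The upper and lower bounds meet at 2, so that is the treewidth.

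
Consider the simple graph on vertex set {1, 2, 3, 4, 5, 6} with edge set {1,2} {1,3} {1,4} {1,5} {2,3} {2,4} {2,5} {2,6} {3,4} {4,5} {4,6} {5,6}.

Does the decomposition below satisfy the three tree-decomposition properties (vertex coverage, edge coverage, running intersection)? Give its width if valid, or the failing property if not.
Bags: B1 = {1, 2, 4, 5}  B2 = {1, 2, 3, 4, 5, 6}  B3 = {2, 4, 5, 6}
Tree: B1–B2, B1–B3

No — bags containing vertex 6 are not connected in the tree.

A tree decomposition must satisfy three properties: every vertex lies in some bag; for every edge, both endpoints lie together in some bag; and for every vertex, the bags containing it form a connected subtree. Here bags containing vertex 6 are not connected in the tree, so the decomposition is invalid.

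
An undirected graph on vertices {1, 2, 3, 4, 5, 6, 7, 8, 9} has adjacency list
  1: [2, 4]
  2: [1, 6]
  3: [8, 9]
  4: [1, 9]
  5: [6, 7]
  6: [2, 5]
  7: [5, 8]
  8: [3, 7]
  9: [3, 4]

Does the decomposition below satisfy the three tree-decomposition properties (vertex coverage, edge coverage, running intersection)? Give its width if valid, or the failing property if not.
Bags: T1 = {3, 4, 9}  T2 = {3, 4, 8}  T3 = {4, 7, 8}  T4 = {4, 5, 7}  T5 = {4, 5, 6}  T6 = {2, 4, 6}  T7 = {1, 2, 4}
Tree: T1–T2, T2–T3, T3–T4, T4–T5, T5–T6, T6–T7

Every vertex of G appears in some bag (union = {1, 2, 3, 4, 5, 6, 7, 8, 9}); every edge is covered by a bag; and for each vertex v the set of bags containing v is connected in the bag tree. The decomposition is therefore valid. The largest bag has 3 vertices, so the width is 2.

Yes; width 2.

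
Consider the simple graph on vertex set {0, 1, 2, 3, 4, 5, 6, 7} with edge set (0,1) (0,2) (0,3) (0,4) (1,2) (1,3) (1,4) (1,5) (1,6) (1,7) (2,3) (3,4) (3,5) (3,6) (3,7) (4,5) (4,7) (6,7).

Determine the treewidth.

A width-3 tree decomposition is:
Bags: B1 = {0, 1, 2, 3}  B2 = {0, 1, 3, 4}  B3 = {1, 3, 4, 7}  B4 = {1, 3, 4, 5}  B5 = {1, 3, 6, 7}
Tree: B1–B2, B2–B3, B3–B4, B3–B5
Each bag holds 4 vertices, so the decomposition has width 3, which upper-bounds the treewidth. For the lower bound, the 4 vertices {0, 1, 2, 3} are pairwise adjacent, and any tree decomposition puts a clique entirely inside one bag — forcing width ≥ 3. Hence tw(G) = 3 exactly.

3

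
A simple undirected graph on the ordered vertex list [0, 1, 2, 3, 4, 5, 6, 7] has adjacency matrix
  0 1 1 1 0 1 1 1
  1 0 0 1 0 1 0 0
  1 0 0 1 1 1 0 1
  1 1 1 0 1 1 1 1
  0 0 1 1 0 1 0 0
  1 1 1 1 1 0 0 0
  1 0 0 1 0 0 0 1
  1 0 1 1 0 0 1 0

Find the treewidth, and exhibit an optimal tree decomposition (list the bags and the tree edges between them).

Treewidth 3.
One optimal decomposition is:
Bags: B1 = {0, 2, 3, 5}  B2 = {0, 1, 3, 5}  B3 = {0, 2, 3, 7}  B4 = {2, 3, 4, 5}  B5 = {0, 3, 6, 7}
Tree: B1–B2, B1–B3, B1–B4, B3–B5

The largest bag has 4 vertices, giving width 3; this decomposition certifies tw(G) ≤ 3. For the lower bound, the 4 vertices {0, 1, 3, 5} are pairwise adjacent, and any tree decomposition puts a clique entirely inside one bag — forcing width ≥ 3. Hence tw(G) = 3 exactly.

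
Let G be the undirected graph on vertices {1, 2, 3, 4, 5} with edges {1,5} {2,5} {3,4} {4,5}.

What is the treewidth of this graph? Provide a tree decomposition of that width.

Treewidth 1.
Bags: B1 = {1, 5}  B2 = {4, 5}  B3 = {2, 5}  B4 = {3, 4}
Tree: B1–B2, B1–B3, B2–B4

Every bag has size at most 2, so the width is 2 − 1 = 1 and tw(G) ≤ 1. G has an edge, so its treewidth is at least 1. Hence tw(G) = 1 exactly.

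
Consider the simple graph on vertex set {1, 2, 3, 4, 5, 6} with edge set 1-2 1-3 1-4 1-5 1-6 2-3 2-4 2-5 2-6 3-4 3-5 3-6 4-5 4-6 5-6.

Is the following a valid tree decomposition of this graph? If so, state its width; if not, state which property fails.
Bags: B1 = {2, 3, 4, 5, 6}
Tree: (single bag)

A tree decomposition must satisfy three properties: every vertex lies in some bag; for every edge, both endpoints lie together in some bag; and for every vertex, the bags containing it form a connected subtree. Here vertex 1 appears in no bag, so the decomposition is invalid.

No — vertex 1 appears in no bag.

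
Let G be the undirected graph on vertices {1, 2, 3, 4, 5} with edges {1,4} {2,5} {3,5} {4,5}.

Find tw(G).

A width-1 tree decomposition is:
Bags: B1 = {4, 5}  B2 = {1, 4}  B3 = {3, 5}  B4 = {2, 5}
Tree: B1–B2, B1–B3, B3–B4
The largest bag has 2 vertices, giving width 1; this decomposition certifies tw(G) ≤ 1. Any graph with an edge has treewidth ≥ 1, and G has the edge 5–4. The upper and lower bounds meet at 1, so that is the treewidth.

1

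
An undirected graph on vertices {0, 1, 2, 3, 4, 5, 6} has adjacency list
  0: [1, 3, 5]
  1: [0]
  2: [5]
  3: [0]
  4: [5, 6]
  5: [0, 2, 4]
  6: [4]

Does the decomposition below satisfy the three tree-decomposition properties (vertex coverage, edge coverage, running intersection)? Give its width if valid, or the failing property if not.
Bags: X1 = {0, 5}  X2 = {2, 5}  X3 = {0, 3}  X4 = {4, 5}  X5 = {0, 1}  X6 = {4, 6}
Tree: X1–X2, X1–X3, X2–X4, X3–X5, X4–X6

Vertex coverage: the bags together contain {0, 1, 2, 3, 4, 5, 6}, the full vertex set. Edge coverage: each edge of G has both endpoints in at least one bag. Running intersection: for every vertex, the bags containing it form a connected subtree. All three properties hold, so this is a valid tree decomposition of width max|bag| − 1 = 1, and hence tw(G) ≤ 1.

Yes; width 1.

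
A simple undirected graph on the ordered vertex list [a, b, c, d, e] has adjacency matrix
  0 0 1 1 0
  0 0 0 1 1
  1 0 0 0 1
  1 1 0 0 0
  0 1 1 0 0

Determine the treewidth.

2

A width-2 tree decomposition is:
Bags: B1 = {b, c, e}  B2 = {b, c, d}  B3 = {a, c, d}
Tree: B1–B2, B2–B3
The largest bag has 3 vertices, giving width 2; this decomposition certifies tw(G) ≤ 2. Since c–e–b–d–a–c is a cycle in G, G is not acyclic. Forests are exactly the graphs of treewidth ≤ 1, so tw(G) ≥ 2. The upper and lower bounds meet at 2, so that is the treewidth.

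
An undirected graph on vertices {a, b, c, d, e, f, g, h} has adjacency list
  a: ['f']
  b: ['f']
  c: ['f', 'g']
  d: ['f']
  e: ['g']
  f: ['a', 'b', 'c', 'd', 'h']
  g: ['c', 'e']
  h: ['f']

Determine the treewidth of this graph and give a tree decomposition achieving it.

Treewidth 1.
One such decomposition:
Bags: B1 = {a, f}  B2 = {c, f}  B3 = {f, h}  B4 = {d, f}  B5 = {c, g}  B6 = {e, g}  B7 = {b, f}
Tree: B1–B2, B1–B3, B1–B4, B2–B5, B5–B6, B2–B7

The largest bag has 2 vertices, giving width 1; this decomposition certifies tw(G) ≤ 1. G has an edge, so its treewidth is at least 1. Combining the bounds, tw(G) = 1.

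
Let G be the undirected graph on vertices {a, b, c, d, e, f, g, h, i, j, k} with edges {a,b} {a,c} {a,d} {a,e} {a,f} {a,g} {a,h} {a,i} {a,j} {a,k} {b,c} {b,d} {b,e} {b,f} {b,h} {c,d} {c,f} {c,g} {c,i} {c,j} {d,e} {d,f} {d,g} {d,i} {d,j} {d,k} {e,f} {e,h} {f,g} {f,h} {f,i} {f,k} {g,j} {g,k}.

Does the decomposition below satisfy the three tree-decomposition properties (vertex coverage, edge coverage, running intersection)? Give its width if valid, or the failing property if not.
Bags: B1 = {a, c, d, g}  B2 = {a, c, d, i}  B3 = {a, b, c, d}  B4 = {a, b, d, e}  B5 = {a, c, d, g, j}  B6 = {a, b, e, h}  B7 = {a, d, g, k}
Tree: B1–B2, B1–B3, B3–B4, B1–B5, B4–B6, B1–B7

No — vertex f appears in no bag.

A tree decomposition must satisfy three properties: every vertex lies in some bag; for every edge, both endpoints lie together in some bag; and for every vertex, the bags containing it form a connected subtree. Here vertex f appears in no bag, so the decomposition is invalid.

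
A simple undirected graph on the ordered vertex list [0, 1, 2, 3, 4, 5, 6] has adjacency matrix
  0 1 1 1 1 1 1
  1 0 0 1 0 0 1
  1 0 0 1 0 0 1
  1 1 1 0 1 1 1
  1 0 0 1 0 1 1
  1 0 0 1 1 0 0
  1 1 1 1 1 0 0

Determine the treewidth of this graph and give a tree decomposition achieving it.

Treewidth 3.
One such decomposition:
Bags: B1 = {0, 3, 4, 6}  B2 = {0, 3, 4, 5}  B3 = {0, 2, 3, 6}  B4 = {0, 1, 3, 6}
Tree: B1–B2, B1–B3, B3–B4

The largest bag has 4 vertices, giving width 3; this decomposition certifies tw(G) ≤ 3. For the lower bound, the 4 vertices {0, 3, 4, 5} are pairwise adjacent, and any tree decomposition puts a clique entirely inside one bag — forcing width ≥ 3. Therefore the treewidth is 3.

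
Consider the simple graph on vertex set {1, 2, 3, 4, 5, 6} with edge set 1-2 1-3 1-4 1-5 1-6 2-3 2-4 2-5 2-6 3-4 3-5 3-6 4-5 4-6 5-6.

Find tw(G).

5

A width-5 tree decomposition is:
Bags: B1 = {1, 2, 3, 4, 5, 6}
Tree: (single bag)
With just one bag of size 6, the width is 6 − 1 = 5, so tw(G) ≤ 5. On the other hand G contains the 6-clique {1, 2, 3, 4, 5, 6}. A clique must lie in a single bag of any decomposition, so no decomposition can have width below 5. The upper and lower bounds meet at 5, so that is the treewidth.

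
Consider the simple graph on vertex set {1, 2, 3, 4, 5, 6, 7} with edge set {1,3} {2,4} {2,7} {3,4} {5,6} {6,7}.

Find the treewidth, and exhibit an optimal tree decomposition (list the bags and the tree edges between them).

Each bag holds 2 vertices, so the decomposition has width 1, which upper-bounds the treewidth. G has an edge, so its treewidth is at least 1. Therefore the treewidth is 1.

Treewidth 1.
One optimal decomposition is:
Bags: B1 = {1, 3}  B2 = {3, 4}  B3 = {2, 4}  B4 = {2, 7}  B5 = {6, 7}  B6 = {5, 6}
Tree: B1–B2, B2–B3, B3–B4, B4–B5, B5–B6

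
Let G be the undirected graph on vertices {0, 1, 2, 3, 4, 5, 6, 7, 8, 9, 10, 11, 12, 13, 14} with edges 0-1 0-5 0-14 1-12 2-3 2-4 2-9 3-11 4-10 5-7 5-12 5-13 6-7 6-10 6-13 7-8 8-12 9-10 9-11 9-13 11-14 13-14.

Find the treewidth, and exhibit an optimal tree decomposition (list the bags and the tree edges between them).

Treewidth 3.
Bags: B1 = {2, 3, 4, 10}  B2 = {2, 3, 9, 10}  B3 = {3, 9, 10, 11}  B4 = {6, 9, 10, 11}  B5 = {6, 9, 11, 13}  B6 = {6, 11, 13, 14}  B7 = {6, 7, 13, 14}  B8 = {5, 7, 13, 14}  B9 = {0, 5, 7, 14}  B10 = {0, 5, 7, 8}  B11 = {0, 5, 8, 12}  B12 = {0, 1, 8, 12}
Tree: B1–B2, B2–B3, B3–B4, B4–B5, B5–B6, B6–B7, B7–B8, B8–B9, B9–B10, B10–B11, B11–B12

The largest bag has 4 vertices, giving width 3; this decomposition certifies tw(G) ≤ 3. For the lower bound: the 4 vertex sets {2,3,4}, {10}, {9}, {6,11,13,14} are disjoint, each induces a connected subgraph, and every pair is joined by at least one edge of G. Contracting each set to a single vertex therefore yields K_{4} as a minor, and since treewidth is minor-monotone, tw(G) ≥ tw(K_{4}) = 3. Therefore the treewidth is 3.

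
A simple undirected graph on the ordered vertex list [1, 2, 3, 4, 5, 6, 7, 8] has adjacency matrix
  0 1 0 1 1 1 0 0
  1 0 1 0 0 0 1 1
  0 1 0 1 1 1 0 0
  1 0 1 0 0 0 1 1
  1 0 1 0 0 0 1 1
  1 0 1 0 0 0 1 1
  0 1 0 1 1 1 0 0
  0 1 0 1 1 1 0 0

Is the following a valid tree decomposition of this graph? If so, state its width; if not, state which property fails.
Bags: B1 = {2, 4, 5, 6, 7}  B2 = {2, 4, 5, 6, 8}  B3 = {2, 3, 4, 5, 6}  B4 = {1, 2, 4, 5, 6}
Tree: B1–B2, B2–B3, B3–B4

Yes; width 4.

Every vertex of G appears in some bag (union = {1, 2, 3, 4, 5, 6, 7, 8}); every edge is covered by a bag; and for each vertex v the set of bags containing v is connected in the bag tree. The decomposition is therefore valid. The largest bag has 5 vertices, so the width is 4.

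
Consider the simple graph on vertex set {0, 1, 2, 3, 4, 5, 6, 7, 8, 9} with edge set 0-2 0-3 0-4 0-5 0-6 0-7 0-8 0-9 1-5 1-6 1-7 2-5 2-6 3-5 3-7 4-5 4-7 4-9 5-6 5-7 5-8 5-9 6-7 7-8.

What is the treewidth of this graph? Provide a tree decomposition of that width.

Every bag has size at most 4, so the width is 4 − 1 = 3 and tw(G) ≤ 3. Conversely, {0, 4, 5, 9} is a clique of size 4, and the vertices of any clique must share a bag in every tree decomposition; so some bag has ≥ 4 vertices and tw(G) ≥ 3. Therefore the treewidth is 3.

Treewidth 3.
One such decomposition:
Bags: B1 = {0, 3, 5, 7}  B2 = {0, 5, 6, 7}  B3 = {0, 4, 5, 7}  B4 = {0, 4, 5, 9}  B5 = {0, 2, 5, 6}  B6 = {1, 5, 6, 7}  B7 = {0, 5, 7, 8}
Tree: B1–B2, B1–B3, B3–B4, B2–B5, B2–B6, B1–B7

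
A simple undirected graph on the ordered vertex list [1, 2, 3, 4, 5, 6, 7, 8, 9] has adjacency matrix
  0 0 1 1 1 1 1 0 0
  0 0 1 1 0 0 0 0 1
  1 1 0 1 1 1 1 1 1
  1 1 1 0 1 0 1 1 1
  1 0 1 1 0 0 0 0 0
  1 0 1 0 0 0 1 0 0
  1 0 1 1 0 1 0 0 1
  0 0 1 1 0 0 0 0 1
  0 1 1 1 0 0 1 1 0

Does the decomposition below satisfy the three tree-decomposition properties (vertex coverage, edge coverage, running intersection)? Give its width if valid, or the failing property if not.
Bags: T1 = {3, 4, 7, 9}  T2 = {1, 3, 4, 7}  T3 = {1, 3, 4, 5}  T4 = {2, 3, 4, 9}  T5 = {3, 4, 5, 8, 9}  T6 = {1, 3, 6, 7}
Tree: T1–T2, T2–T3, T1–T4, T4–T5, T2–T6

No — bags containing vertex 5 are not connected in the tree.

A tree decomposition must satisfy three properties: every vertex lies in some bag; for every edge, both endpoints lie together in some bag; and for every vertex, the bags containing it form a connected subtree. Here bags containing vertex 5 are not connected in the tree, so the decomposition is invalid.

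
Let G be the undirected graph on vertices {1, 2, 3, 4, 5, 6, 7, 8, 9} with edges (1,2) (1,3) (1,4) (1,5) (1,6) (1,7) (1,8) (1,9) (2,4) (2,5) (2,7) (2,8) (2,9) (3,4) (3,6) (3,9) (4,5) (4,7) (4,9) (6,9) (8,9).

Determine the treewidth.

A width-3 tree decomposition is:
Bags: B1 = {1, 2, 4, 7}  B2 = {1, 2, 4, 9}  B3 = {1, 2, 8, 9}  B4 = {1, 3, 4, 9}  B5 = {1, 2, 4, 5}  B6 = {1, 3, 6, 9}
Tree: B1–B2, B2–B3, B2–B4, B2–B5, B4–B6
The largest bag has 4 vertices, giving width 3; this decomposition certifies tw(G) ≤ 3. Conversely, {1, 2, 8, 9} is a clique of size 4, and the vertices of any clique must share a bag in every tree decomposition; so some bag has ≥ 4 vertices and tw(G) ≥ 3. Hence tw(G) = 3 exactly.

3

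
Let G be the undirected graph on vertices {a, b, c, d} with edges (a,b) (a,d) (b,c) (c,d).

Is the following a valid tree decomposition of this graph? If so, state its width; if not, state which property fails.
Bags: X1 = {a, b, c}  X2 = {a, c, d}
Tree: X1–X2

Yes; width 2.

Every vertex of G appears in some bag (union = {a, b, c, d}); every edge is covered by a bag; and for each vertex v the set of bags containing v is connected in the bag tree. The decomposition is therefore valid. The largest bag has 3 vertices, so the width is 2.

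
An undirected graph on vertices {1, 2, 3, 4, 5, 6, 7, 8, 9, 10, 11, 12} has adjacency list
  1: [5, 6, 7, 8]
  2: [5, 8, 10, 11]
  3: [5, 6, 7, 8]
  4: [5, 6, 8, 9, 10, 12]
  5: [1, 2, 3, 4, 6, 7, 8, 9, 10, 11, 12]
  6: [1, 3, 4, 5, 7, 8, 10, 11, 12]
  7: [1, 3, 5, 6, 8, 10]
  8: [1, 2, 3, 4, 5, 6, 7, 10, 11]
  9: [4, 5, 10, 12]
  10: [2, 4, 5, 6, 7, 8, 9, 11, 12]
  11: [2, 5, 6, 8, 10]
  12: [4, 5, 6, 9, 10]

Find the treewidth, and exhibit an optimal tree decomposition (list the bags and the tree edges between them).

Treewidth 4.
One such decomposition:
Bags: B1 = {4, 5, 6, 8, 10}  B2 = {5, 6, 7, 8, 10}  B3 = {5, 6, 8, 10, 11}  B4 = {4, 5, 6, 10, 12}  B5 = {2, 5, 8, 10, 11}  B6 = {1, 5, 6, 7, 8}  B7 = {4, 5, 9, 10, 12}  B8 = {3, 5, 6, 7, 8}
Tree: B1–B2, B1–B3, B1–B4, B3–B5, B2–B6, B4–B7, B2–B8

Every bag has size at most 5, so the width is 5 − 1 = 4 and tw(G) ≤ 4. For the lower bound, the 5 vertices {4, 5, 9, 10, 12} are pairwise adjacent, and any tree decomposition puts a clique entirely inside one bag — forcing width ≥ 4. Combining the bounds, tw(G) = 4.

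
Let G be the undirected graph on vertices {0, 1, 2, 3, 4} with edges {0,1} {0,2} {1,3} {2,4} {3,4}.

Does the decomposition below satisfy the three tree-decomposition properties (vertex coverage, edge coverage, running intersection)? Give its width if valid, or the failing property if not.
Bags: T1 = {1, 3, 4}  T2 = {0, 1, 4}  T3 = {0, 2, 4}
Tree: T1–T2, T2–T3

Yes; width 2.

Every vertex of G appears in some bag (union = {0, 1, 2, 3, 4}); every edge is covered by a bag; and for each vertex v the set of bags containing v is connected in the bag tree. The decomposition is therefore valid. The largest bag has 3 vertices, so the width is 2.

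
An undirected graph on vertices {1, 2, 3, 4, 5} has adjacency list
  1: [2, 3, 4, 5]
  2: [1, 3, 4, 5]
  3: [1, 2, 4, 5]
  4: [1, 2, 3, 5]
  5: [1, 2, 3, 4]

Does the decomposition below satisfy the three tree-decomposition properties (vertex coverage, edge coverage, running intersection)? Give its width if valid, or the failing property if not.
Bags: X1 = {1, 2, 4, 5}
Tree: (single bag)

No — vertex 3 appears in no bag.

A tree decomposition must satisfy three properties: every vertex lies in some bag; for every edge, both endpoints lie together in some bag; and for every vertex, the bags containing it form a connected subtree. Here vertex 3 appears in no bag, so the decomposition is invalid.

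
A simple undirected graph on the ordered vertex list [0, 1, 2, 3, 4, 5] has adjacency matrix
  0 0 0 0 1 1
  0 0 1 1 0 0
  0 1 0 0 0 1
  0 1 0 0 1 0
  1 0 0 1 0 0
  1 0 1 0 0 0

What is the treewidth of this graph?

A width-2 tree decomposition is:
Bags: B1 = {0, 4, 5}  B2 = {3, 4, 5}  B3 = {1, 3, 5}  B4 = {1, 2, 5}
Tree: B1–B2, B2–B3, B3–B4
The largest bag has 3 vertices, giving width 2; this decomposition certifies tw(G) ≤ 2. The edges 5–0–4–3–1–2–5 form a cycle, so G is not a tree and its treewidth is at least 2. Therefore the treewidth is 2.

2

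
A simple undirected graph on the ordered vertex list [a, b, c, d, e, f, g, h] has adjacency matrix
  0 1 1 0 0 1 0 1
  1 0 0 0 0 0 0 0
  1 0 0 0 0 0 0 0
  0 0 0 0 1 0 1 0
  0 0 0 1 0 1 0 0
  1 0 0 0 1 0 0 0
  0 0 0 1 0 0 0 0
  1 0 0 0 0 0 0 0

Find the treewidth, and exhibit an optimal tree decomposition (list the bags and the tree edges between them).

Every bag has size at most 2, so the width is 2 − 1 = 1 and tw(G) ≤ 1. Since G has at least one edge (e.g. f–a), it is not an edgeless graph, so tw(G) ≥ 1. Hence tw(G) = 1 exactly.

Treewidth 1.
Bags: B1 = {a, f}  B2 = {a, b}  B3 = {e, f}  B4 = {d, e}  B5 = {a, h}  B6 = {d, g}  B7 = {a, c}
Tree: B1–B2, B1–B3, B3–B4, B1–B5, B4–B6, B5–B7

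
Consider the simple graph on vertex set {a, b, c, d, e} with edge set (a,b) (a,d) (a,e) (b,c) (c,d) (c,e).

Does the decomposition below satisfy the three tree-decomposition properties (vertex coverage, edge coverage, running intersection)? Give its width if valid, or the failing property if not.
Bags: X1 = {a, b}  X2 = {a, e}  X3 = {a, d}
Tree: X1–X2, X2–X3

No — vertex c appears in no bag.

A tree decomposition must satisfy three properties: every vertex lies in some bag; for every edge, both endpoints lie together in some bag; and for every vertex, the bags containing it form a connected subtree. Here vertex c appears in no bag, so the decomposition is invalid.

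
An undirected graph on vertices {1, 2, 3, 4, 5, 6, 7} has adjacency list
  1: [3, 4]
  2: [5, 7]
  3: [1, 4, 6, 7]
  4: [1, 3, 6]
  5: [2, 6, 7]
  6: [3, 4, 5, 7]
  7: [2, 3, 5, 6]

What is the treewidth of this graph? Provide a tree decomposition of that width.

Treewidth 2.
Bags: B1 = {3, 4, 6}  B2 = {3, 6, 7}  B3 = {5, 6, 7}  B4 = {2, 5, 7}  B5 = {1, 3, 4}
Tree: B1–B2, B2–B3, B3–B4, B1–B5

Each bag holds 3 vertices, so the decomposition has width 2, which upper-bounds the treewidth. Conversely, {2, 5, 7} is a clique of size 3, and the vertices of any clique must share a bag in every tree decomposition; so some bag has ≥ 3 vertices and tw(G) ≥ 2. Therefore the treewidth is 2.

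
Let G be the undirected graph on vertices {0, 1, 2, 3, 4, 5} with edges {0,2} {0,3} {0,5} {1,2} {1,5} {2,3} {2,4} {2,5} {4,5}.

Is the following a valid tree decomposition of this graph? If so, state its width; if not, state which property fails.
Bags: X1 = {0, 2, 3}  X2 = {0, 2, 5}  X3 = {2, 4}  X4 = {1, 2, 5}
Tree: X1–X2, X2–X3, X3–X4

A tree decomposition must satisfy three properties: every vertex lies in some bag; for every edge, both endpoints lie together in some bag; and for every vertex, the bags containing it form a connected subtree. Here edge (5,4) lies in no bag, so the decomposition is invalid.

No — edge (5,4) lies in no bag.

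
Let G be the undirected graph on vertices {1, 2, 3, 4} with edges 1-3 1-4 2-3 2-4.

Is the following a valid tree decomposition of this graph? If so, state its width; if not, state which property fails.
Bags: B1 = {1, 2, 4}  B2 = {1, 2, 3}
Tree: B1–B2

Every vertex of G appears in some bag (union = {1, 2, 3, 4}); every edge is covered by a bag; and for each vertex v the set of bags containing v is connected in the bag tree. The decomposition is therefore valid. The largest bag has 3 vertices, so the width is 2.

Yes; width 2.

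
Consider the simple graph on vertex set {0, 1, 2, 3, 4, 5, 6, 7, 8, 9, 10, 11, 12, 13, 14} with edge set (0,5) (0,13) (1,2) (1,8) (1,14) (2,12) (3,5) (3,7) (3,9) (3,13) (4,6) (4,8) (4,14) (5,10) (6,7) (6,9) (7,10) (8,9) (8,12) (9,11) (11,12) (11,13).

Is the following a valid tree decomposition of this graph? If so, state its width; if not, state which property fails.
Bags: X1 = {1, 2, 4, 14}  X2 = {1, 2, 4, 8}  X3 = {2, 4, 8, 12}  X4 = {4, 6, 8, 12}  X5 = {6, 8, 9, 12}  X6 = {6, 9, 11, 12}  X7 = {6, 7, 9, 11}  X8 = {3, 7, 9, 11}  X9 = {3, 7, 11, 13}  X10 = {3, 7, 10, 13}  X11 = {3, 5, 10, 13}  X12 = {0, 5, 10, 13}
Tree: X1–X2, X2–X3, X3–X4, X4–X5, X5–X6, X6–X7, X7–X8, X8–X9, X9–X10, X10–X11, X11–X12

Yes; width 3.

Vertex coverage: the bags together contain {0, 1, 2, 3, 4, 5, 6, 7, 8, 9, 10, 11, 12, 13, 14}, the full vertex set. Edge coverage: each edge of G has both endpoints in at least one bag. Running intersection: for every vertex, the bags containing it form a connected subtree. All three properties hold, so this is a valid tree decomposition of width max|bag| − 1 = 3, and hence tw(G) ≤ 3.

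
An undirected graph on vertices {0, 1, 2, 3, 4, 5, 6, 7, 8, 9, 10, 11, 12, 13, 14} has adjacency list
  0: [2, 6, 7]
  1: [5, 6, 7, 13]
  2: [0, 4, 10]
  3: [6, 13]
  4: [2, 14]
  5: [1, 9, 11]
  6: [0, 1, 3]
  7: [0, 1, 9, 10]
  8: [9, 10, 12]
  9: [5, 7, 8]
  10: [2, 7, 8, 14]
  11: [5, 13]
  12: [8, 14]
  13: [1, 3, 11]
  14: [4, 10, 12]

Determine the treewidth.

3

A width-3 tree decomposition is:
Bags: B1 = {2, 4, 12, 14}  B2 = {2, 10, 12, 14}  B3 = {2, 8, 10, 12}  B4 = {0, 2, 8, 10}  B5 = {0, 7, 8, 10}  B6 = {0, 7, 8, 9}  B7 = {0, 6, 7, 9}  B8 = {1, 6, 7, 9}  B9 = {1, 5, 6, 9}  B10 = {1, 3, 5, 6}  B11 = {1, 3, 5, 13}  B12 = {3, 5, 11, 13}
Tree: B1–B2, B2–B3, B3–B4, B4–B5, B5–B6, B6–B7, B7–B8, B8–B9, B9–B10, B10–B11, B11–B12
Every bag has size at most 4, so the width is 4 − 1 = 3 and tw(G) ≤ 3. For the lower bound: the 4 vertex sets {4,12,14}, {2}, {10}, {0,7,8,9} are disjoint, each induces a connected subgraph, and every pair is joined by at least one edge of G. Contracting each set to a single vertex therefore yields K_{4} as a minor, and since treewidth is minor-monotone, tw(G) ≥ tw(K_{4}) = 3. Combining the bounds, tw(G) = 3.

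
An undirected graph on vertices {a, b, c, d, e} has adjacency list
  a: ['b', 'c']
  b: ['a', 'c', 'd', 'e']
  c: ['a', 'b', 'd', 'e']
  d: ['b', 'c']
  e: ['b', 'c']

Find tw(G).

A width-2 tree decomposition is:
Bags: B1 = {b, c, e}  B2 = {b, c, d}  B3 = {a, b, c}
Tree: B1–B2, B1–B3
The largest bag has 3 vertices, giving width 2; this decomposition certifies tw(G) ≤ 2. On the other hand G contains the 3-clique {b, c, d}. A clique must lie in a single bag of any decomposition, so no decomposition can have width below 2. Hence tw(G) = 2 exactly.

2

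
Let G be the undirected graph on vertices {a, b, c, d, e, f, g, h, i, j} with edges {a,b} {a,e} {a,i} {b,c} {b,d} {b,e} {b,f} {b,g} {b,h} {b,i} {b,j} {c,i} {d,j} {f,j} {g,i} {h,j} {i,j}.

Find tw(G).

A width-2 tree decomposition is:
Bags: B1 = {b, i, j}  B2 = {b, f, j}  B3 = {a, b, i}  B4 = {b, g, i}  B5 = {a, b, e}  B6 = {b, h, j}  B7 = {b, d, j}  B8 = {b, c, i}
Tree: B1–B2, B1–B3, B3–B4, B3–B5, B2–B6, B1–B7, B3–B8
The largest bag has 3 vertices, giving width 2; this decomposition certifies tw(G) ≤ 2. Conversely, {b, d, j} is a clique of size 3, and the vertices of any clique must share a bag in every tree decomposition; so some bag has ≥ 3 vertices and tw(G) ≥ 2. The upper and lower bounds meet at 2, so that is the treewidth.

2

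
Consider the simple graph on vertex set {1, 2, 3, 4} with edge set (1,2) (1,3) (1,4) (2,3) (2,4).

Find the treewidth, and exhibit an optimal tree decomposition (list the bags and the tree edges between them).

Every bag has size at most 3, so the width is 3 − 1 = 2 and tw(G) ≤ 2. Conversely, {1, 2, 3} is a clique of size 3, and the vertices of any clique must share a bag in every tree decomposition; so some bag has ≥ 3 vertices and tw(G) ≥ 2. Combining the bounds, tw(G) = 2.

Treewidth 2.
Bags: B1 = {1, 2, 3}  B2 = {1, 2, 4}
Tree: B1–B2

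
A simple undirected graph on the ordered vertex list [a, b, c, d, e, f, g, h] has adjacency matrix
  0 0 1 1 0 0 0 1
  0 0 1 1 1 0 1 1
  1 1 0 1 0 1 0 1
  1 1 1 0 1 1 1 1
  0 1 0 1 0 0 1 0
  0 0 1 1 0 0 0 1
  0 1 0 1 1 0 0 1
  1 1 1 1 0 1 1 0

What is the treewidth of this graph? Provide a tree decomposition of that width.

Treewidth 3.
One optimal decomposition is:
Bags: B1 = {b, d, g, h}  B2 = {b, c, d, h}  B3 = {a, c, d, h}  B4 = {b, d, e, g}  B5 = {c, d, f, h}
Tree: B1–B2, B2–B3, B1–B4, B3–B5

Each bag holds 4 vertices, so the decomposition has width 3, which upper-bounds the treewidth. Conversely, {b, d, e, g} is a clique of size 4, and the vertices of any clique must share a bag in every tree decomposition; so some bag has ≥ 4 vertices and tw(G) ≥ 3. Therefore the treewidth is 3.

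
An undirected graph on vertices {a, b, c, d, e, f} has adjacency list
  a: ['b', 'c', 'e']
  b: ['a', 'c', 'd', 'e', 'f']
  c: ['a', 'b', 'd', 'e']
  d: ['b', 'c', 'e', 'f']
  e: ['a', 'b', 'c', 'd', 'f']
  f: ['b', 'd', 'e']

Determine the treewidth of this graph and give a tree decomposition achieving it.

Treewidth 3.
One optimal decomposition is:
Bags: B1 = {a, b, c, e}  B2 = {b, c, d, e}  B3 = {b, d, e, f}
Tree: B1–B2, B2–B3

Every bag has size at most 4, so the width is 4 − 1 = 3 and tw(G) ≤ 3. For the lower bound, the 4 vertices {b, c, d, e} are pairwise adjacent, and any tree decomposition puts a clique entirely inside one bag — forcing width ≥ 3. The upper and lower bounds meet at 3, so that is the treewidth.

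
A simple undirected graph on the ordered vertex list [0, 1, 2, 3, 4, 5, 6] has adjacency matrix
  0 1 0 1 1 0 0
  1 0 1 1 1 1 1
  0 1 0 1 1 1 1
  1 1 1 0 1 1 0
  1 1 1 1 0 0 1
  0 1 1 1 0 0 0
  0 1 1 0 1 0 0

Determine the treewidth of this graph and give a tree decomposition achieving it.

Treewidth 3.
One optimal decomposition is:
Bags: B1 = {1, 2, 3, 4}  B2 = {1, 2, 3, 5}  B3 = {0, 1, 3, 4}  B4 = {1, 2, 4, 6}
Tree: B1–B2, B1–B3, B1–B4

Each bag holds 4 vertices, so the decomposition has width 3, which upper-bounds the treewidth. Conversely, {0, 1, 3, 4} is a clique of size 4, and the vertices of any clique must share a bag in every tree decomposition; so some bag has ≥ 4 vertices and tw(G) ≥ 3. Hence tw(G) = 3 exactly.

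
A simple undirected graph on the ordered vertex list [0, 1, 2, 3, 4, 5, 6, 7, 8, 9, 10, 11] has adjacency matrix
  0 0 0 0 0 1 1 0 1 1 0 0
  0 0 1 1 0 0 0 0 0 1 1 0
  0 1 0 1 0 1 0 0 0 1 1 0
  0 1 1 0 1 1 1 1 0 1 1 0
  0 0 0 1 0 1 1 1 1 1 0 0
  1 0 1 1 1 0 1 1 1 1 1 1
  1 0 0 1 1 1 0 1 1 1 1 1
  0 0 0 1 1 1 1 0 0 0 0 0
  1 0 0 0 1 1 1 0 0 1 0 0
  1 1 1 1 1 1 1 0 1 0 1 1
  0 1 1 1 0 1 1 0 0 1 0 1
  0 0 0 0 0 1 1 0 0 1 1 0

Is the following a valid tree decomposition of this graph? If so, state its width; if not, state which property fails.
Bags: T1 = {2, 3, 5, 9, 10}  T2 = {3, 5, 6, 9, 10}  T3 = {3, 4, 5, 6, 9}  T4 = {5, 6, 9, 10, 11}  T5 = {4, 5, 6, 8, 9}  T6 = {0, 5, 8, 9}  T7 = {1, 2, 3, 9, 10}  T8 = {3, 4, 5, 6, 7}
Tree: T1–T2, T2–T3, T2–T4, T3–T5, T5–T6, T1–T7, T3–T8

No — edge (6,0) lies in no bag.

A tree decomposition must satisfy three properties: every vertex lies in some bag; for every edge, both endpoints lie together in some bag; and for every vertex, the bags containing it form a connected subtree. Here edge (6,0) lies in no bag, so the decomposition is invalid.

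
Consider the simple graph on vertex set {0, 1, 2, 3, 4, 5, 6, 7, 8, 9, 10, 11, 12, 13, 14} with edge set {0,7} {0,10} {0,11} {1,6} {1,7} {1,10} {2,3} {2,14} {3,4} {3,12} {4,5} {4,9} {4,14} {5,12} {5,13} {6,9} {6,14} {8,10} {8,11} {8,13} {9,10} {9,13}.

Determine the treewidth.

3

A width-3 tree decomposition is:
Bags: B1 = {2, 3, 12, 14}  B2 = {3, 4, 12, 14}  B3 = {4, 5, 12, 14}  B4 = {4, 5, 6, 14}  B5 = {4, 5, 6, 9}  B6 = {5, 6, 9, 13}  B7 = {1, 6, 9, 13}  B8 = {1, 9, 10, 13}  B9 = {1, 8, 10, 13}  B10 = {1, 7, 8, 10}  B11 = {0, 7, 8, 10}  B12 = {0, 7, 8, 11}
Tree: B1–B2, B2–B3, B3–B4, B4–B5, B5–B6, B6–B7, B7–B8, B8–B9, B9–B10, B10–B11, B11–B12
Each bag holds 4 vertices, so the decomposition has width 3, which upper-bounds the treewidth. For the lower bound: the 4 vertex sets {2,3,12}, {14}, {4}, {5,6,9,13} are disjoint, each induces a connected subgraph, and every pair is joined by at least one edge of G. Contracting each set to a single vertex therefore yields K_{4} as a minor, and since treewidth is minor-monotone, tw(G) ≥ tw(K_{4}) = 3. Therefore the treewidth is 3.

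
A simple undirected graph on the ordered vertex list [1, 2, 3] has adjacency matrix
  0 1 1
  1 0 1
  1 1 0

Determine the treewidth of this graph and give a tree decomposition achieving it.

Treewidth 2.
One such decomposition:
Bags: B1 = {1, 2, 3}
Tree: (single bag)

A single bag containing all 3 vertices is trivially a valid decomposition of width 2. On the other hand G contains the 3-clique {1, 2, 3}. A clique must lie in a single bag of any decomposition, so no decomposition can have width below 2. Combining the bounds, tw(G) = 2.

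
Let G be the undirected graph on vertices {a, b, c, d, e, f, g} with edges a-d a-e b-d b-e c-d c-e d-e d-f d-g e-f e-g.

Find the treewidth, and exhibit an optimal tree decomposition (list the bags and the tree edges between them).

Treewidth 2.
One such decomposition:
Bags: B1 = {b, d, e}  B2 = {d, e, f}  B3 = {a, d, e}  B4 = {c, d, e}  B5 = {d, e, g}
Tree: B1–B2, B1–B3, B2–B4, B3–B5

Each bag holds 3 vertices, so the decomposition has width 2, which upper-bounds the treewidth. On the other hand G contains the 3-clique {d, e, f}. A clique must lie in a single bag of any decomposition, so no decomposition can have width below 2. Combining the bounds, tw(G) = 2.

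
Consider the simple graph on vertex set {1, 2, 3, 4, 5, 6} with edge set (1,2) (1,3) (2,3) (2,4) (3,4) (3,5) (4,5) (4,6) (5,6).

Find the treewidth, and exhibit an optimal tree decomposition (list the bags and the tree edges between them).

Treewidth 2.
One such decomposition:
Bags: B1 = {4, 5, 6}  B2 = {3, 4, 5}  B3 = {2, 3, 4}  B4 = {1, 2, 3}
Tree: B1–B2, B2–B3, B3–B4

Every bag has size at most 3, so the width is 3 − 1 = 2 and tw(G) ≤ 2. For the lower bound, the 3 vertices {1, 2, 3} are pairwise adjacent, and any tree decomposition puts a clique entirely inside one bag — forcing width ≥ 2. Therefore the treewidth is 2.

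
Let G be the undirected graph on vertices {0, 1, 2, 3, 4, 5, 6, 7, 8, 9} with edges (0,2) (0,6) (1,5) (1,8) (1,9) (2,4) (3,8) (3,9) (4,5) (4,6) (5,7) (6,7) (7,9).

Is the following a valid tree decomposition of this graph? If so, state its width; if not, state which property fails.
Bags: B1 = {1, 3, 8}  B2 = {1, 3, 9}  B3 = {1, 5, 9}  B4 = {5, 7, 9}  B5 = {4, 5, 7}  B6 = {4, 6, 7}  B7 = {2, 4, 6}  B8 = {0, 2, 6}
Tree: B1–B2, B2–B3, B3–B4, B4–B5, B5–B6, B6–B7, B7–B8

Yes; width 2.

Checking the three conditions: (i) the bags cover all of {0, 1, 2, 3, 4, 5, 6, 7, 8, 9}; (ii) for each edge, some bag contains both endpoints; (iii) the bags containing any fixed vertex form a subtree. All hold, so the decomposition is valid with width 3 − 1 = 2.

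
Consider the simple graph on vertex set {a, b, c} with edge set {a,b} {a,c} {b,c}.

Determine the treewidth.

2

A width-2 tree decomposition is:
Bags: B1 = {a, b, c}
Tree: (single bag)
A single bag containing all 3 vertices is trivially a valid decomposition of width 2. On the other hand G contains the 3-clique {a, b, c}. A clique must lie in a single bag of any decomposition, so no decomposition can have width below 2. The upper and lower bounds meet at 2, so that is the treewidth.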